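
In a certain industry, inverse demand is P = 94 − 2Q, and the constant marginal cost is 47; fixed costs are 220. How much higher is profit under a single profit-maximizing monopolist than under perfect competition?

Profit rises by 276.125

Perfect competition: P = MC = 47, so 94 − 2Q = 47 and Q = 23.5.
Profit = (47 − 47)·23.5 − 220 = −220.
A monopolist chooses Q where MR = MC. MR = 94 − 4Q; setting this equal to 47 gives Q = 11.75 and P = 70.5.
Profit = (70.5 − 47)·11.75 − 220 = 56.125.
Change in profit: 56.125 − −220 = 276.125.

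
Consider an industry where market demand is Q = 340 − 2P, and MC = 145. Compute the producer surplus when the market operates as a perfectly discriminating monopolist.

Inverting demand: P = 170 − 0.5Q.
Under first-degree price discrimination the firm charges each unit its demand price and produces up to where P = MC, i.e. Q = 50. Consumer surplus is zero; producer surplus equals total surplus.
PS = ½·(170 − 145)·50 = 625.

PS = 625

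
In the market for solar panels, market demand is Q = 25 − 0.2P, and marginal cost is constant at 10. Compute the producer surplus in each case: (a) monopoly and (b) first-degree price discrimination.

Monopoly: PS = 661.25; Perfect PD: PS = 1322.5

Inverting demand: P = 125 − 5Q.
Monopoly sets MR = MC: 125 − 10Q = 10 ⇒ Q = 11.5, P = 125 − 5·11.5 = 67.5.
PS = (67.5 − 10)·11.5 = 661.25.
Under first-degree price discrimination the firm charges each unit its demand price and produces up to where P = MC, i.e. Q = 23. Consumer surplus is zero; producer surplus equals total surplus.
PS = ½·(125 − 10)·23 = 1322.5.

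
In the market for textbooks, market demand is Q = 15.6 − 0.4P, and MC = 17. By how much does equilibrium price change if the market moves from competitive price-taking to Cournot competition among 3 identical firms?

Equilibrium price rises by 5.5

Inverting demand: P = 39 − 2.5Q.
Under competition P = MC = 17, so Q = (39 − 17)/2.5 = 8.8.
Cournot with 3 identical firms: the symmetric best-response condition is 39 − 10q = 17. Each firm produces q = 2.2, total output Q = 6.6, price P = 22.5.
Change in equilibrium price: 22.5 − 17 = 5.5.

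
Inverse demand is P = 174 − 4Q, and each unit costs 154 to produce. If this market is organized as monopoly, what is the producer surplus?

PS = 25

A monopolist chooses Q where MR = MC. MR = 174 − 8Q; setting this equal to 154 gives Q = 2.5 and P = 164.
PS = (164 − 154)·2.5 = 25.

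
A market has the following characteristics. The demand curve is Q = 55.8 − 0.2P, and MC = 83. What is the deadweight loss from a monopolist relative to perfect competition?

DWL = 960.4

Inverting demand: P = 279 − 5Q.
Competitive firms price at marginal cost: P = 83, giving Q = 39.2.
Monopoly sets MR = MC: 279 − 10Q = 83 ⇒ Q = 19.6, P = 279 − 5·19.6 = 181.
DWL is the triangle between Q = 19.6 and Q = 39.2: ½·(39.2 − 19.6)·(181 − 83) = 960.4.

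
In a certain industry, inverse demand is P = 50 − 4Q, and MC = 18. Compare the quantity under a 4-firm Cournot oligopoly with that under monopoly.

With 4 symmetric Cournot firms, each firm's FOC gives 50 − 20q = 18, so q = 1.6, Q = 4·1.6 = 6.4, and P = 24.4.
The monopolist equates marginal revenue to marginal cost: 50 − 8Q = 18, so Q = 4. From demand, P = 34.

Cournot: Q = 6.4; Monopoly: Q = 4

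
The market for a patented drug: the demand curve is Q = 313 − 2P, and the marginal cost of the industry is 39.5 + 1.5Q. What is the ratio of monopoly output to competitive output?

Inverting demand: P = 156.5 − 0.5Q.
The monopolist equates marginal revenue to marginal cost: 156.5 − Q = 39.5 + 1.5Q, so Q = 46.8. From demand, P = 133.1.
Under competition P = MC: 156.5 − 0.5Q = 39.5 + 1.5Q ⇒ Q = 58.5, P = 127.25.
Ratio Q_m/Q_c = 46.8/58.5 = 0.8.

Q_m/Q_c = 0.8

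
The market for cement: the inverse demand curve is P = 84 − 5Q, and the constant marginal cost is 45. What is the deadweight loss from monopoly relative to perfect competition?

Under competition P = MC = 45, so Q = (84 − 45)/5 = 7.8.
Monopoly sets MR = MC: 84 − 10Q = 45 ⇒ Q = 3.9, P = 84 − 5·3.9 = 64.5.
DWL is the triangle between Q = 3.9 and Q = 7.8: ½·(7.8 − 3.9)·(64.5 − 45) = 38.025.

DWL = 38.025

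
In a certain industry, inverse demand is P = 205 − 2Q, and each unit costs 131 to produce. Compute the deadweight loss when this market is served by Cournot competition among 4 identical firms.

Perfect competition: P = MC = 131, so 205 − 2Q = 131 and Q = 37.
Cournot with 4 identical firms: the symmetric best-response condition is 205 − 10q = 131. Each firm produces q = 7.4, total output Q = 29.6, price P = 145.8.
DWL is the triangle between Q = 29.6 and Q = 37: ½·(37 − 29.6)·(145.8 − 131) = 54.76.

DWL = 54.76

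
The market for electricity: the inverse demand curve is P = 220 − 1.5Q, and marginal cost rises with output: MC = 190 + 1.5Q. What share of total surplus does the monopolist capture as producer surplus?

The monopolist equates marginal revenue to marginal cost: 220 − 3Q = 190 + 1.5Q, so Q = 20/3. From demand, P = 210.
CS = ½·(220 − 210)·20/3 = 100/3.
PS = P·Q − VC(Q) = 210·20/3 − (190·20/3 + ½·1.5·(20/3)²) = 100.
Share captured = PS/TS = 100/(400/3) = 0.75.

PS/TS = 0.75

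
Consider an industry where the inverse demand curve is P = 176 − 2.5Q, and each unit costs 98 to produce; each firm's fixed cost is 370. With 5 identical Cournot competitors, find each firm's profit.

Cournot with 5 identical firms: the symmetric best-response condition is 176 − 15q = 98. Each firm produces q = 5.2, total output Q = 26, price P = 111.
Each firm's profit = (111 − 98)·5.2 − 370 = −302.4.

π_i = −302.4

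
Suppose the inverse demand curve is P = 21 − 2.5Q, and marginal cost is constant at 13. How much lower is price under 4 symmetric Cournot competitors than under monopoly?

The monopolist equates marginal revenue to marginal cost: 21 − 5Q = 13, so Q = 1.6. From demand, P = 17.
Cournot with 4 identical firms: the symmetric best-response condition is 21 − 12.5q = 13. Each firm produces q = 0.64, total output Q = 2.56, price P = 14.6.
Change in price: 14.6 − 17 = −2.4.

P falls by 2.4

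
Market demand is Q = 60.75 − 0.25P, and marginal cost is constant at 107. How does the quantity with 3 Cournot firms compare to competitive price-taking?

Inverting demand: P = 243 − 4Q.
With 3 symmetric Cournot firms, each firm's FOC gives 243 − 16q = 107, so q = 8.5, Q = 3·8.5 = 25.5, and P = 141.
Perfect competition: P = MC = 107, so 243 − 4Q = 107 and Q = 34.

Cournot: Q = 25.5; Competition: Q = 34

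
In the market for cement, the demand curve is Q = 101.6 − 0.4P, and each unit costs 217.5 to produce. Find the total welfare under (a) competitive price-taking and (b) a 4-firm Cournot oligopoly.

Inverting demand: P = 254 − 2.5Q.
Perfect competition: P = MC = 217.5, so 254 − 2.5Q = 217.5 and Q = 14.6.
CS = ½·(254 − 217.5)·14.6 = 266.45; PS = (217.5 − 217.5)·14.6 = 0; TS = 266.45.
Cournot with 4 identical firms: the symmetric best-response condition is 254 − 12.5q = 217.5. Each firm produces q = 2.92, total output Q = 11.68, price P = 224.8.
CS = ½·(254 − 224.8)·11.68 = 170.528; PS = (224.8 − 217.5)·11.68 = 85.264; TS = 255.792.

Competition: TS = 266.45; Cournot: TS = 255.792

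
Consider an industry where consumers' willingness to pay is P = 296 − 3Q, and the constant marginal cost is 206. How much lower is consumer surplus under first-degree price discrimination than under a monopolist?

CS falls by 337.5

Monopoly sets MR = MC: 296 − 6Q = 206 ⇒ Q = 15, P = 296 − 3·15 = 251.
CS = ½·(296 − 251)·15 = 337.5.
Under first-degree price discrimination the firm charges each unit its demand price and produces up to where P = MC, i.e. Q = 30. Consumer surplus is zero; producer surplus equals total surplus.
CS = 0.
Change in consumer surplus: 0 − 337.5 = −337.5.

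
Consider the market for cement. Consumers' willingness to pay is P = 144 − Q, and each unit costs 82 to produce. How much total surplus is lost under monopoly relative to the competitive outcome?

Competitive firms price at marginal cost: P = 82, giving Q = 62.
The monopolist equates marginal revenue to marginal cost: 144 − 2Q = 82, so Q = 31. From demand, P = 113.
DWL is the triangle between Q = 31 and Q = 62: ½·(62 − 31)·(113 − 82) = 480.5.

DWL = 480.5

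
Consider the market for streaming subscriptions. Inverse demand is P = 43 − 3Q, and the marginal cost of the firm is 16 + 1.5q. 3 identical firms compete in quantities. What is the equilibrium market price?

P = 25

Cournot with 3 identical firms: the symmetric best-response condition is 43 − 12q = 16 + 1.5q. Each firm produces q = 2, total output Q = 6, price P = 25.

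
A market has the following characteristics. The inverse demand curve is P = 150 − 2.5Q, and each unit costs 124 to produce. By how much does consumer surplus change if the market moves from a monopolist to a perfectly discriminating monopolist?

Consumer surplus falls by 33.8

A monopolist chooses Q where MR = MC. MR = 150 − 5Q; setting this equal to 124 gives Q = 5.2 and P = 137.
CS = ½·(150 − 137)·5.2 = 33.8.
Under first-degree price discrimination the firm charges each unit its demand price and produces up to where P = MC, i.e. Q = 10.4. Consumer surplus is zero; producer surplus equals total surplus.
CS = 0.
Change in consumer surplus: 0 − 33.8 = −33.8.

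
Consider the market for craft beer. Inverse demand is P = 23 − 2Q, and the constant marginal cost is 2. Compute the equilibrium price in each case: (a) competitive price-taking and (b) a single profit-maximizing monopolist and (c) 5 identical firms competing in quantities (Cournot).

Under competition P = MC = 2, so Q = (23 − 2)/2 = 10.5.
Monopoly sets MR = MC: 23 − 4Q = 2 ⇒ Q = 5.25, P = 23 − 2·5.25 = 12.5.
Cournot with 5 identical firms: the symmetric best-response condition is 23 − 12q = 2. Each firm produces q = 1.75, total output Q = 8.75, price P = 5.5.

Competition: P = 2; Monopoly: P = 12.5; Cournot: P = 5.5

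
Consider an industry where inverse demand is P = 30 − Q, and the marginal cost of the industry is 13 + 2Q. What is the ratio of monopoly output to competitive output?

Monopoly sets MR = MC: 30 − 2Q = 13 + 2Q ⇒ Q = 4.25, P = 30 − 4.25 = 25.75.
Competitive equilibrium sets price equal to marginal cost: 30 − Q = 13 + 2Q, so Q = 17/3 and P = 73/3.
Ratio Q_m/Q_c = 4.25/(17/3) = 0.75.

Q_m/Q_c = 0.75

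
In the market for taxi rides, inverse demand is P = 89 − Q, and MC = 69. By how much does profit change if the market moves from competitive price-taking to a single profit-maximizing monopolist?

Competitive firms price at marginal cost: P = 69, giving Q = 20.
Profit = (69 − 69)·20 = 0.
Monopoly sets MR = MC: 89 − 2Q = 69 ⇒ Q = 10, P = 89 − 10 = 79.
Profit = (79 − 69)·10 = 100.
Change in profit: 100 − 0 = 100.

Profit rises by 100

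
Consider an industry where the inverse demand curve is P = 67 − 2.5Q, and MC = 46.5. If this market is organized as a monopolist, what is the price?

Monopoly sets MR = MC: 67 − 5Q = 46.5 ⇒ Q = 4.1, P = 67 − 2.5·4.1 = 56.75.

P = 56.75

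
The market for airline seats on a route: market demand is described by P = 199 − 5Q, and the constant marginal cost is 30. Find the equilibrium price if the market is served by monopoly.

Monopoly sets MR = MC: 199 − 10Q = 30 ⇒ Q = 16.9, P = 199 − 5·16.9 = 114.5.

P = 114.5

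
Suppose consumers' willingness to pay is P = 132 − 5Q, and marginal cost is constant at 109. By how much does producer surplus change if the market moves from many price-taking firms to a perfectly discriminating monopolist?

Producer surplus rises by 52.9

Under competition P = MC = 109, so Q = (132 − 109)/5 = 4.6.
PS = (109 − 109)·4.6 = 0.
With perfect price discrimination, output is the efficient level Q = 4.6 (where demand meets MC), but every buyer pays their willingness to pay: CS = 0 and PS = total surplus.
PS = ½·(132 − 109)·4.6 = 52.9.
Change in producer surplus: 52.9 − 0 = 52.9.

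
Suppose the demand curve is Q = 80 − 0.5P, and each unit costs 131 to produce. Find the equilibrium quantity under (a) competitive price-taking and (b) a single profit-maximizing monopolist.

Inverting demand: P = 160 − 2Q.
Competitive firms price at marginal cost: P = 131, giving Q = 14.5.
Monopoly sets MR = MC: 160 − 4Q = 131 ⇒ Q = 7.25, P = 160 − 2·7.25 = 145.5.

Competition: Q = 14.5; Monopoly: Q = 7.25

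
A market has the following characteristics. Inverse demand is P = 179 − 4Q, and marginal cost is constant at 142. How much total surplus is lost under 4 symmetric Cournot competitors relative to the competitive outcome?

DWL = 6.845

Perfect competition: P = MC = 142, so 179 − 4Q = 142 and Q = 9.25.
With 4 symmetric Cournot firms, each firm's FOC gives 179 − 20q = 142, so q = 1.85, Q = 4·1.85 = 7.4, and P = 149.4.
DWL is the triangle between Q = 7.4 and Q = 9.25: ½·(9.25 − 7.4)·(149.4 − 142) = 6.845.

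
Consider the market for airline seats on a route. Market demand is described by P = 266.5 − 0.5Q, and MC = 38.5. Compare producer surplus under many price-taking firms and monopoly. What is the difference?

Producer surplus rises by 25992

Under competition P = MC = 38.5, so Q = (266.5 − 38.5)/0.5 = 456.
PS = (38.5 − 38.5)·456 = 0.
A monopolist chooses Q where MR = MC. MR = 266.5 − Q; setting this equal to 38.5 gives Q = 228 and P = 152.5.
PS = (152.5 − 38.5)·228 = 25992.
Change in producer surplus: 25992 − 0 = 25992.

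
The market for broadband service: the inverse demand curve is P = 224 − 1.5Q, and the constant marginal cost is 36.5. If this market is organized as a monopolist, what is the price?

P = 130.25

The monopolist equates marginal revenue to marginal cost: 224 − 3Q = 36.5, so Q = 62.5. From demand, P = 130.25.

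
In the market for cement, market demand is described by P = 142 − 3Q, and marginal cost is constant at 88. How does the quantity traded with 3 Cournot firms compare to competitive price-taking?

Cournot: Q = 13.5; Competition: Q = 18

With 3 symmetric Cournot firms, each firm's FOC gives 142 − 12q = 88, so q = 4.5, Q = 3·4.5 = 13.5, and P = 101.5.
Perfect competition: P = MC = 88, so 142 − 3Q = 88 and Q = 18.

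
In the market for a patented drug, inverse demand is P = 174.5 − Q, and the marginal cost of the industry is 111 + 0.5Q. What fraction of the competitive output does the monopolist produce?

A monopolist chooses Q where MR = MC. MR = 174.5 − 2Q; setting this equal to 111 + 0.5Q gives Q = 25.4 and P = 149.1.
Competitive equilibrium sets price equal to marginal cost: 174.5 − Q = 111 + 0.5Q, so Q = 127/3 and P = 793/6.
Ratio Q_m/Q_c = 25.4/(127/3) = 0.6.

Q_m/Q_c = 0.6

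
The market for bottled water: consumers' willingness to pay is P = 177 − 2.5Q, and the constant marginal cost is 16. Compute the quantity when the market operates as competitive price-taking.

Under competition P = MC = 16, so Q = (177 − 16)/2.5 = 64.4.

Q = 64.4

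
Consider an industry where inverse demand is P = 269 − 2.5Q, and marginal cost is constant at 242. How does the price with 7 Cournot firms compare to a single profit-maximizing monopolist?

Cournot: P = 245.375; Monopoly: P = 255.5

In a 7-firm Cournot equilibrium, symmetry and the first-order condition give q = (269 − 242)/(20) = 1.35. So Q = 9.45 and P = 245.375.
Monopoly sets MR = MC: 269 − 5Q = 242 ⇒ Q = 5.4, P = 269 − 2.5·5.4 = 255.5.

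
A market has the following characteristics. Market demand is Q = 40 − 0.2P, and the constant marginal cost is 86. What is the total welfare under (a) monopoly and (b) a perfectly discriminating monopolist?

Monopoly: TS = 974.7; Perfect PD: TS = 1299.6

Inverting demand: P = 200 − 5Q.
The monopolist equates marginal revenue to marginal cost: 200 − 10Q = 86, so Q = 11.4. From demand, P = 143.
CS = ½·(200 − 143)·11.4 = 324.9; PS = (143 − 86)·11.4 = 649.8; TS = 974.7.
With perfect price discrimination, output is the efficient level Q = 22.8 (where demand meets MC), but every buyer pays their willingness to pay: CS = 0 and PS = total surplus.
TS = 1299.6 (equal to competitive TS).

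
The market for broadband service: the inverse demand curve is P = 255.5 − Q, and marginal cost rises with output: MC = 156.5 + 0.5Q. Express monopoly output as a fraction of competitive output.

Q_m/Q_c = 0.6

A monopolist chooses Q where MR = MC. MR = 255.5 − 2Q; setting this equal to 156.5 + 0.5Q gives Q = 39.6 and P = 215.9.
Under competition P = MC: 255.5 − Q = 156.5 + 0.5Q ⇒ Q = 66, P = 189.5.
Ratio Q_m/Q_c = 39.6/66 = 0.6.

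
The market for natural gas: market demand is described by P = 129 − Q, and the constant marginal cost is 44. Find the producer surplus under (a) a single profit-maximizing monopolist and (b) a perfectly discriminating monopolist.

Monopoly: PS = 1806.25; Perfect PD: PS = 3612.5

Monopoly sets MR = MC: 129 − 2Q = 44 ⇒ Q = 42.5, P = 129 − 42.5 = 86.5.
PS = (86.5 − 44)·42.5 = 1806.25.
A perfectly discriminating monopolist sells every unit with P(Q) ≥ MC(Q), so output equals the competitive quantity Q = 85. Each buyer pays their reservation price, so CS = 0 and the firm captures all surplus.
PS = ½·(129 − 44)·85 = 3612.5.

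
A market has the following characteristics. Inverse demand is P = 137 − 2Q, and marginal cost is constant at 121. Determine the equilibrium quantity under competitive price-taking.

Under competition P = MC = 121, so Q = (137 − 121)/2 = 8.

Q = 8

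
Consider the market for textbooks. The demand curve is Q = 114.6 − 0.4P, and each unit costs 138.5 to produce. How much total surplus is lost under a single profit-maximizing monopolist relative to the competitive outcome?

DWL = 1095.2

Inverting demand: P = 286.5 − 2.5Q.
Under competition P = MC = 138.5, so Q = (286.5 − 138.5)/2.5 = 59.2.
The monopolist equates marginal revenue to marginal cost: 286.5 − 5Q = 138.5, so Q = 29.6. From demand, P = 212.5.
DWL is the triangle between Q = 29.6 and Q = 59.2: ½·(59.2 − 29.6)·(212.5 − 138.5) = 1095.2.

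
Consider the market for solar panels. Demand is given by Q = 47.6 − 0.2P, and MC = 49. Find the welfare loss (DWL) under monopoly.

Inverting demand: P = 238 − 5Q.
Under competition P = MC = 49, so Q = (238 − 49)/5 = 37.8.
Monopoly sets MR = MC: 238 − 10Q = 49 ⇒ Q = 18.9, P = 238 − 5·18.9 = 143.5.
DWL is the triangle between Q = 18.9 and Q = 37.8: ½·(37.8 − 18.9)·(143.5 − 49) = 893.025.

DWL = 893.025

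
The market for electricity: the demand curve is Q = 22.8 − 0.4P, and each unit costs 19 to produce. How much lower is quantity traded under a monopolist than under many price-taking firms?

Quantity traded falls by 7.6

Inverting demand: P = 57 − 2.5Q.
Under competition P = MC = 19, so Q = (57 − 19)/2.5 = 15.2.
The monopolist equates marginal revenue to marginal cost: 57 − 5Q = 19, so Q = 7.6. From demand, P = 38.
Change in quantity traded: 7.6 − 15.2 = −7.6.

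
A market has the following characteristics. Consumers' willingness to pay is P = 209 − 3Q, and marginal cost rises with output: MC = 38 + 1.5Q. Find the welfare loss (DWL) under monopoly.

DWL = 519.84

Under competition P = MC: 209 − 3Q = 38 + 1.5Q ⇒ Q = 38, P = 95.
A monopolist chooses Q where MR = MC. MR = 209 − 6Q; setting this equal to 38 + 1.5Q gives Q = 22.8 and P = 140.6.
CS = ½·(209 − 95)·38 = 2166; PS = (95·38 − 38·38 − ½·1.5·38²) = 1083; TS = 3249.
CS = ½·(209 − 140.6)·22.8 = 779.76; PS = (140.6·22.8 − 38·22.8 − ½·1.5·22.8²) = 1949.4; TS = 2729.16.
DWL = 3249 − 2729.16 = 519.84.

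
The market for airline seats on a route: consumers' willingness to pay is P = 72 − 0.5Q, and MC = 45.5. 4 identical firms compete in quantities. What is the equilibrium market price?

In a 4-firm Cournot equilibrium, symmetry and the first-order condition give q = (72 − 45.5)/(2.5) = 10.6. So Q = 42.4 and P = 50.8.

P = 50.8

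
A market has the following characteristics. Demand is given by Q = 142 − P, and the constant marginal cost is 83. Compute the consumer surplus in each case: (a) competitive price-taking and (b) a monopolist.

Competition: CS = 1740.5; Monopoly: CS = 435.125

Inverting demand: P = 142 − Q.
Under competition P = MC = 83, so Q = (142 − 83)/1 = 59.
CS = ½·(142 − 83)·59 = 1740.5.
A monopolist chooses Q where MR = MC. MR = 142 − 2Q; setting this equal to 83 gives Q = 29.5 and P = 112.5.
CS = ½·(142 − 112.5)·29.5 = 435.125.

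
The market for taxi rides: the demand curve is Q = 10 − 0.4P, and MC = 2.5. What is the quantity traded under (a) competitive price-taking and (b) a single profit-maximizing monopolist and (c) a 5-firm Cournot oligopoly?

Competition: Q = 9; Monopoly: Q = 4.5; Cournot: Q = 7.5

Inverting demand: P = 25 − 2.5Q.
Competitive firms price at marginal cost: P = 2.5, giving Q = 9.
The monopolist equates marginal revenue to marginal cost: 25 − 5Q = 2.5, so Q = 4.5. From demand, P = 13.75.
In a 5-firm Cournot equilibrium, symmetry and the first-order condition give q = (25 − 2.5)/(15) = 1.5. So Q = 7.5 and P = 6.25.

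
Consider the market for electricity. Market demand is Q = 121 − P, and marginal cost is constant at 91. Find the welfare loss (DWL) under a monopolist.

Inverting demand: P = 121 − Q.
Perfect competition: P = MC = 91, so 121 − Q = 91 and Q = 30.
A monopolist chooses Q where MR = MC. MR = 121 − 2Q; setting this equal to 91 gives Q = 15 and P = 106.
DWL is the triangle between Q = 15 and Q = 30: ½·(30 − 15)·(106 − 91) = 112.5.

DWL = 112.5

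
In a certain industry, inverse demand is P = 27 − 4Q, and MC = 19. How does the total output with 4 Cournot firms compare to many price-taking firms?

Cournot: Q = 1.6; Competition: Q = 2

Cournot with 4 identical firms: the symmetric best-response condition is 27 − 20q = 19. Each firm produces q = 0.4, total output Q = 1.6, price P = 20.6.
Competitive firms price at marginal cost: P = 19, giving Q = 2.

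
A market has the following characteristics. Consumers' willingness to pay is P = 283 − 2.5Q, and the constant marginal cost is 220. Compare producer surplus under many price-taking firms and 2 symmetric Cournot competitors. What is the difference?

Under competition P = MC = 220, so Q = (283 − 220)/2.5 = 25.2.
PS = (220 − 220)·25.2 = 0.
Cournot with 2 identical firms: the symmetric best-response condition is 283 − 7.5q = 220. Each firm produces q = 8.4, total output Q = 16.8, price P = 241.
PS = (241 − 220)·16.8 = 352.8.
Change in producer surplus: 352.8 − 0 = 352.8.

PS rises by 352.8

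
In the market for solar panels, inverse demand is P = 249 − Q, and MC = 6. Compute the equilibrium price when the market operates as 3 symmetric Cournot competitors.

In a 3-firm Cournot equilibrium, symmetry and the first-order condition give q = (249 − 6)/(4) = 60.75. So Q = 182.25 and P = 66.75.

P = 66.75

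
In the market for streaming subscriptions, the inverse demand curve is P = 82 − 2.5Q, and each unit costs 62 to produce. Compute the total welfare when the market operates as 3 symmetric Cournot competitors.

TS = 75

In a 3-firm Cournot equilibrium, symmetry and the first-order condition give q = (82 − 62)/(10) = 2. So Q = 6 and P = 67.
CS = ½·(82 − 67)·6 = 45; PS = (67 − 62)·6 = 30; TS = 75.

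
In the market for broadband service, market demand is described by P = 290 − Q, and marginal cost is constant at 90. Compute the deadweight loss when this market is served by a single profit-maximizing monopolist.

Perfect competition: P = MC = 90, so 290 − Q = 90 and Q = 200.
The monopolist equates marginal revenue to marginal cost: 290 − 2Q = 90, so Q = 100. From demand, P = 190.
DWL is the triangle between Q = 100 and Q = 200: ½·(200 − 100)·(190 − 90) = 5000.

DWL = 5000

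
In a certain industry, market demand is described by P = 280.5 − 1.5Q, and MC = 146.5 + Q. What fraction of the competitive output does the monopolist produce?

Q_m/Q_c = 0.625

Monopoly sets MR = MC: 280.5 − 3Q = 146.5 + Q ⇒ Q = 33.5, P = 280.5 − 1.5·33.5 = 230.25.
Under competition P = MC: 280.5 − 1.5Q = 146.5 + Q ⇒ Q = 53.6, P = 200.1.
Ratio Q_m/Q_c = 33.5/53.6 = 0.625.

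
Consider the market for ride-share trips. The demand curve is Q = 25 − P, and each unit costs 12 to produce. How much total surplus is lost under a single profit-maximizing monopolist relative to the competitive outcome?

Inverting demand: P = 25 − Q.
Perfect competition: P = MC = 12, so 25 − Q = 12 and Q = 13.
Monopoly sets MR = MC: 25 − 2Q = 12 ⇒ Q = 6.5, P = 25 − 6.5 = 18.5.
DWL is the triangle between Q = 6.5 and Q = 13: ½·(13 − 6.5)·(18.5 − 12) = 21.125.

DWL = 21.125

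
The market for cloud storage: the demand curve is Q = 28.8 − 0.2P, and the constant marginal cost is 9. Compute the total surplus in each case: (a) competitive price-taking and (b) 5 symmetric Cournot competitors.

Competition: TS = 1822.5; Cournot: TS = 1771.875

Inverting demand: P = 144 − 5Q.
Perfect competition: P = MC = 9, so 144 − 5Q = 9 and Q = 27.
CS = ½·(144 − 9)·27 = 1822.5; PS = (9 − 9)·27 = 0; TS = 1822.5.
With 5 symmetric Cournot firms, each firm's FOC gives 144 − 30q = 9, so q = 4.5, Q = 5·4.5 = 22.5, and P = 31.5.
CS = ½·(144 − 31.5)·22.5 = 1265.625; PS = (31.5 − 9)·22.5 = 506.25; TS = 1771.875.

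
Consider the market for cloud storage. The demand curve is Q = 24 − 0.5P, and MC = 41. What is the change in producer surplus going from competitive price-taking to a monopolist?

PS rises by 6.125

Inverting demand: P = 48 − 2Q.
Under competition P = MC = 41, so Q = (48 − 41)/2 = 3.5.
PS = (41 − 41)·3.5 = 0.
Monopoly sets MR = MC: 48 − 4Q = 41 ⇒ Q = 1.75, P = 48 − 2·1.75 = 44.5.
PS = (44.5 − 41)·1.75 = 6.125.
Change in producer surplus: 6.125 − 0 = 6.125.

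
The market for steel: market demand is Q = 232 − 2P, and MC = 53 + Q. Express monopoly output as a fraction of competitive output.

Inverting demand: P = 116 − 0.5Q.
A monopolist chooses Q where MR = MC. MR = 116 − Q; setting this equal to 53 + Q gives Q = 31.5 and P = 100.25.
Under competition P = MC: 116 − 0.5Q = 53 + Q ⇒ Q = 42, P = 95.
Ratio Q_m/Q_c = 31.5/42 = 0.75.

Q_m/Q_c = 0.75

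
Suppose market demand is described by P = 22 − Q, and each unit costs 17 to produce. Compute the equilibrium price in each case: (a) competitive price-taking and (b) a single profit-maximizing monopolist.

Competition: P = 17; Monopoly: P = 19.5

Perfect competition: P = MC = 17, so 22 − Q = 17 and Q = 5.
Monopoly sets MR = MC: 22 − 2Q = 17 ⇒ Q = 2.5, P = 22 − 2.5 = 19.5.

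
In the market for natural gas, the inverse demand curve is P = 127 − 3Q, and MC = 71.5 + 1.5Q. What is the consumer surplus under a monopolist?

Monopoly sets MR = MC: 127 − 6Q = 71.5 + 1.5Q ⇒ Q = 7.4, P = 127 − 3·7.4 = 104.8.
CS = ½·(127 − 104.8)·7.4 = 82.14.

CS = 82.14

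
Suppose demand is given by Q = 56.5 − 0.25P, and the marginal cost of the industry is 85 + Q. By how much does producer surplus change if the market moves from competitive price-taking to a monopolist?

Inverting demand: P = 226 − 4Q.
Competitive equilibrium sets price equal to marginal cost: 226 − 4Q = 85 + Q, so Q = 28.2 and P = 113.2.
PS = P·Q − VC(Q) = 113.2·28.2 − (85·28.2 + ½·1·28.2²) = 397.62.
The monopolist equates marginal revenue to marginal cost: 226 − 8Q = 85 + Q, so Q = 47/3. From demand, P = 490/3.
PS = P·Q − VC(Q) = 490/3·47/3 − (85·47/3 + ½·1·(47/3)²) = 1104.5.
Change in producer surplus: 1104.5 − 397.62 = 706.88.

PS rises by 706.88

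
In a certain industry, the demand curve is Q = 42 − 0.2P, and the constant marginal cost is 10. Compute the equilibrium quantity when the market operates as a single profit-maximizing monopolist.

Q = 20

Inverting demand: P = 210 − 5Q.
The monopolist equates marginal revenue to marginal cost: 210 − 10Q = 10, so Q = 20. From demand, P = 110.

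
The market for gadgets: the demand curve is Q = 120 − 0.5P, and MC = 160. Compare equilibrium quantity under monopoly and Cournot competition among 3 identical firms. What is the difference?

Equilibrium quantity rises by 10

Inverting demand: P = 240 − 2Q.
The monopolist equates marginal revenue to marginal cost: 240 − 4Q = 160, so Q = 20. From demand, P = 200.
Cournot with 3 identical firms: the symmetric best-response condition is 240 − 8q = 160. Each firm produces q = 10, total output Q = 30, price P = 180.
Change in equilibrium quantity: 30 − 20 = 10.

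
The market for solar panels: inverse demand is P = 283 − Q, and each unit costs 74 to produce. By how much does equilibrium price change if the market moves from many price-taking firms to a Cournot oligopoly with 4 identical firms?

P rises by 41.8

Perfect competition: P = MC = 74, so 283 − Q = 74 and Q = 209.
In a 4-firm Cournot equilibrium, symmetry and the first-order condition give q = (283 − 74)/(5) = 41.8. So Q = 167.2 and P = 115.8.
Change in equilibrium price: 115.8 − 74 = 41.8.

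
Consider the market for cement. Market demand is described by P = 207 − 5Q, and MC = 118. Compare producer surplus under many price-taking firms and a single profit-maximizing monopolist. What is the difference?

Under competition P = MC = 118, so Q = (207 − 118)/5 = 17.8.
PS = (118 − 118)·17.8 = 0.
The monopolist equates marginal revenue to marginal cost: 207 − 10Q = 118, so Q = 8.9. From demand, P = 162.5.
PS = (162.5 − 118)·8.9 = 396.05.
Change in producer surplus: 396.05 − 0 = 396.05.

PS rises by 396.05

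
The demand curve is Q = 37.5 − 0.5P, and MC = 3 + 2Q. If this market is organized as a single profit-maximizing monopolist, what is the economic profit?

Profit = 432

Inverting demand: P = 75 − 2Q.
A monopolist chooses Q where MR = MC. MR = 75 − 4Q; setting this equal to 3 + 2Q gives Q = 12 and P = 51.
Profit = 51·12 − (3·12 + ½·2·12²) = 432.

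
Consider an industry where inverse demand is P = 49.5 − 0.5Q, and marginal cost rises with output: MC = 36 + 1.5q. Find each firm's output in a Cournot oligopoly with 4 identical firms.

In a 4-firm Cournot equilibrium, symmetry and the first-order condition give q = (49.5 − 36)/(4) = 3.375. So Q = 13.5 and P = 42.75.

q_i = 3.375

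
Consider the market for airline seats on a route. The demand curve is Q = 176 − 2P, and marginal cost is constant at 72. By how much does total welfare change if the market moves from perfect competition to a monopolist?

TS falls by 64

Inverting demand: P = 88 − 0.5Q.
Competitive firms price at marginal cost: P = 72, giving Q = 32.
CS = ½·(88 − 72)·32 = 256; PS = (72 − 72)·32 = 0; TS = 256.
A monopolist chooses Q where MR = MC. MR = 88 − Q; setting this equal to 72 gives Q = 16 and P = 80.
CS = ½·(88 − 80)·16 = 64; PS = (80 − 72)·16 = 128; TS = 192.
Change in total welfare: 192 − 256 = −64.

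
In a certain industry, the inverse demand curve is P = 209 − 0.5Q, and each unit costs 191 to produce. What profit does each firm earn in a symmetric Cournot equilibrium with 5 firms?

In a 5-firm Cournot equilibrium, symmetry and the first-order condition give q = (209 − 191)/(3) = 6. So Q = 30 and P = 194.
Each firm's profit = (194 − 191)·6 = 18.

π_i = 18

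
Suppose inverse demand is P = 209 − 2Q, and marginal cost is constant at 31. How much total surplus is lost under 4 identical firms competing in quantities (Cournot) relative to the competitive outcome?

DWL = 316.84

Under competition P = MC = 31, so Q = (209 − 31)/2 = 89.
In a 4-firm Cournot equilibrium, symmetry and the first-order condition give q = (209 − 31)/(10) = 17.8. So Q = 71.2 and P = 66.6.
DWL is the triangle between Q = 71.2 and Q = 89: ½·(89 − 71.2)·(66.6 − 31) = 316.84.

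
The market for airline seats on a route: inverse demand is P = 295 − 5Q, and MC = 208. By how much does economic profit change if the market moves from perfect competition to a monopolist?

Competitive firms price at marginal cost: P = 208, giving Q = 17.4.
Profit = (208 − 208)·17.4 = 0.
The monopolist equates marginal revenue to marginal cost: 295 − 10Q = 208, so Q = 8.7. From demand, P = 251.5.
Profit = (251.5 − 208)·8.7 = 378.45.
Change in economic profit: 378.45 − 0 = 378.45.

Economic profit rises by 378.45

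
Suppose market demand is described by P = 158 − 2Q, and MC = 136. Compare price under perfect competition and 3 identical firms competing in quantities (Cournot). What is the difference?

Under competition P = MC = 136, so Q = (158 − 136)/2 = 11.
With 3 symmetric Cournot firms, each firm's FOC gives 158 − 8q = 136, so q = 2.75, Q = 3·2.75 = 8.25, and P = 141.5.
Change in price: 141.5 − 136 = 5.5.

Price rises by 5.5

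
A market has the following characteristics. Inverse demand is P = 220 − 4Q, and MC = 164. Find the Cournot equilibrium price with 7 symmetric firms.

P = 171

With 7 symmetric Cournot firms, each firm's FOC gives 220 − 32q = 164, so q = 1.75, Q = 7·1.75 = 12.25, and P = 171.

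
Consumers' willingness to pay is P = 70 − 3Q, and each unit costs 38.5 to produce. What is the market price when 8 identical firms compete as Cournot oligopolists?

With 8 symmetric Cournot firms, each firm's FOC gives 70 − 27q = 38.5, so q = 7/6, Q = 8·7/6 = 28/3, and P = 42.

P = 42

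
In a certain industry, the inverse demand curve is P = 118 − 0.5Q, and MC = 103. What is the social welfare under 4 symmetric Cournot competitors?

TS = 216

With 4 symmetric Cournot firms, each firm's FOC gives 118 − 2.5q = 103, so q = 6, Q = 4·6 = 24, and P = 106.
CS = ½·(118 − 106)·24 = 144; PS = (106 − 103)·24 = 72; TS = 216.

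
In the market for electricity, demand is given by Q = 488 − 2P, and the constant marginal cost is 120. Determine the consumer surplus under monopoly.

CS = 3844

Inverting demand: P = 244 − 0.5Q.
Monopoly sets MR = MC: 244 − Q = 120 ⇒ Q = 124, P = 244 − 0.5·124 = 182.
CS = ½·(244 − 182)·124 = 3844.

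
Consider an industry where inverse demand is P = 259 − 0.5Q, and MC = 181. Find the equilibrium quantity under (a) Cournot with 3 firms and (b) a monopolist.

In a 3-firm Cournot equilibrium, symmetry and the first-order condition give q = (259 − 181)/(2) = 39. So Q = 117 and P = 200.5.
A monopolist chooses Q where MR = MC. MR = 259 − Q; setting this equal to 181 gives Q = 78 and P = 220.

Cournot: Q = 117; Monopoly: Q = 78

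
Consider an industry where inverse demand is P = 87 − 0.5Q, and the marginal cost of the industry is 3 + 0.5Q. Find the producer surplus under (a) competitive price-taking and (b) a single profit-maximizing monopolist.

Competition: PS = 1764; Monopoly: PS = 2352

Competitive equilibrium sets price equal to marginal cost: 87 − 0.5Q = 3 + 0.5Q, so Q = 84 and P = 45.
PS = P·Q − VC(Q) = 45·84 − (3·84 + ½·0.5·84²) = 1764.
A monopolist chooses Q where MR = MC. MR = 87 − Q; setting this equal to 3 + 0.5Q gives Q = 56 and P = 59.
PS = P·Q − VC(Q) = 59·56 − (3·56 + ½·0.5·56²) = 2352.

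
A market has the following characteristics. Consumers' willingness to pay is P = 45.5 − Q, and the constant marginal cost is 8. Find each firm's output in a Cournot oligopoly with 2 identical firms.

q_i = 12.5

With 2 symmetric Cournot firms, each firm's FOC gives 45.5 − 3q = 8, so q = 12.5, Q = 2·12.5 = 25, and P = 20.5.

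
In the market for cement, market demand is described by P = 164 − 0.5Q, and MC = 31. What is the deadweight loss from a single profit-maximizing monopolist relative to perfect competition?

Under competition P = MC = 31, so Q = (164 − 31)/0.5 = 266.
Monopoly sets MR = MC: 164 − Q = 31 ⇒ Q = 133, P = 164 − 0.5·133 = 97.5.
DWL is the triangle between Q = 133 and Q = 266: ½·(266 − 133)·(97.5 − 31) = 4422.25.

DWL = 4422.25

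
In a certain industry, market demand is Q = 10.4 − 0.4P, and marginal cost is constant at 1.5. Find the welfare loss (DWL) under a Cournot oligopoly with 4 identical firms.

Inverting demand: P = 26 − 2.5Q.
Competitive firms price at marginal cost: P = 1.5, giving Q = 9.8.
In a 4-firm Cournot equilibrium, symmetry and the first-order condition give q = (26 − 1.5)/(12.5) = 1.96. So Q = 7.84 and P = 6.4.
DWL is the triangle between Q = 7.84 and Q = 9.8: ½·(9.8 − 7.84)·(6.4 − 1.5) = 4.802.

DWL = 4.802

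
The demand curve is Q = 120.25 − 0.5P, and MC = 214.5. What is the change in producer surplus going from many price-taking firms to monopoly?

Inverting demand: P = 240.5 − 2Q.
Competitive firms price at marginal cost: P = 214.5, giving Q = 13.
PS = (214.5 − 214.5)·13 = 0.
The monopolist equates marginal revenue to marginal cost: 240.5 − 4Q = 214.5, so Q = 6.5. From demand, P = 227.5.
PS = (227.5 − 214.5)·6.5 = 84.5.
Change in producer surplus: 84.5 − 0 = 84.5.

Producer surplus rises by 84.5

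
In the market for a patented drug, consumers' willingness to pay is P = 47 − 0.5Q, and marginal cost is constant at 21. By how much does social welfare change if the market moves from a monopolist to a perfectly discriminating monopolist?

The monopolist equates marginal revenue to marginal cost: 47 − Q = 21, so Q = 26. From demand, P = 34.
CS = ½·(47 − 34)·26 = 169; PS = (34 − 21)·26 = 338; TS = 507.
Under first-degree price discrimination the firm charges each unit its demand price and produces up to where P = MC, i.e. Q = 52. Consumer surplus is zero; producer surplus equals total surplus.
TS = 676 (equal to competitive TS).
Change in social welfare: 676 − 507 = 169.

Social welfare rises by 169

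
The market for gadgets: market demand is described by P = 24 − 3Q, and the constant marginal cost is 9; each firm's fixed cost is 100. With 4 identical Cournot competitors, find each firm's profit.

π_i = −97

With 4 symmetric Cournot firms, each firm's FOC gives 24 − 15q = 9, so q = 1, Q = 4·1 = 4, and P = 12.
Each firm's profit = (12 − 9)·1 − 100 = −97.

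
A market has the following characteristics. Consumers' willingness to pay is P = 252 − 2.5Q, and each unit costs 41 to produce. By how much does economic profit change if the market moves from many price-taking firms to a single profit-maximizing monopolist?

Economic profit rises by 4452.1

Competitive firms price at marginal cost: P = 41, giving Q = 84.4.
Profit = (41 − 41)·84.4 = 0.
A monopolist chooses Q where MR = MC. MR = 252 − 5Q; setting this equal to 41 gives Q = 42.2 and P = 146.5.
Profit = (146.5 − 41)·42.2 = 4452.1.
Change in economic profit: 4452.1 − 0 = 4452.1.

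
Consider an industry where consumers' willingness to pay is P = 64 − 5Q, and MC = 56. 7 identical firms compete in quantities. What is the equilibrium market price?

P = 57

Cournot with 7 identical firms: the symmetric best-response condition is 64 − 40q = 56. Each firm produces q = 0.2, total output Q = 1.4, price P = 57.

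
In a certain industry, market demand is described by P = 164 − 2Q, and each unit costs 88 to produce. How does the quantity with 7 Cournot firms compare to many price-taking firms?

Cournot: Q = 33.25; Competition: Q = 38

In a 7-firm Cournot equilibrium, symmetry and the first-order condition give q = (164 − 88)/(16) = 4.75. So Q = 33.25 and P = 97.5.
Perfect competition: P = MC = 88, so 164 − 2Q = 88 and Q = 38.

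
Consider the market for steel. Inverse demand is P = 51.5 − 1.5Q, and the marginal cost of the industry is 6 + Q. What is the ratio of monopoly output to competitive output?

The monopolist equates marginal revenue to marginal cost: 51.5 − 3Q = 6 + Q, so Q = 11.375. From demand, P = 551/16.
Under competition P = MC: 51.5 − 1.5Q = 6 + Q ⇒ Q = 18.2, P = 24.2.
Ratio Q_m/Q_c = 11.375/18.2 = 0.625.

Q_m/Q_c = 0.625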